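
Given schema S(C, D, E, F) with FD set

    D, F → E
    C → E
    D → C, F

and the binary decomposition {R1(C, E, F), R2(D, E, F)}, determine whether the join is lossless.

No

Common attributes: R1 ∩ R2 = {E, F}.
No dependency enlarges {E, F}, so (E, F)⁺ = {E, F}.
The closure contains neither all of R1 = {C, E, F} nor all of R2 = {D, E, F}, so the common attributes are not a superkey of either fragment. The join is lossy.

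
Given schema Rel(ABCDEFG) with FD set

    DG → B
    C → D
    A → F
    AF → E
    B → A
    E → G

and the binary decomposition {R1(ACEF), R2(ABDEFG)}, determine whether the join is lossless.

No

Common attributes: R1 ∩ R2 = {AEF}.
Closure of {AEF}: E → G applies, adding G. So (AEF)⁺ = {AEFG}.
The closure contains neither all of R1 = {ACEF} nor all of R2 = {ABDEFG}, so the common attributes are not a superkey of either fragment. The join is lossy.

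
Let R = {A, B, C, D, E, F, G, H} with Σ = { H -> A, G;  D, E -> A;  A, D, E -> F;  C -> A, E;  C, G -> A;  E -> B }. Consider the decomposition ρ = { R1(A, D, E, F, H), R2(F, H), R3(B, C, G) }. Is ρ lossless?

No

Chase test. Columns are A, B, C, D, E, F, G, H; row i has aⱼ where attribute j ∈ Ri, else bᵢⱼ.
Initial tableau (one row per fragment):
  row 1: a1 b12 b13 a4 a5 a6 b17 a8
  row 2: b21 b22 b23 b24 b25 a6 b27 a8
  row 3: b31 a2 a3 b34 b35 b36 a7 b38
Rows 1 and 2 agree on H; apply H→A, G and equate their A, G entries.
No row becomes fully distinguished — the join is lossy.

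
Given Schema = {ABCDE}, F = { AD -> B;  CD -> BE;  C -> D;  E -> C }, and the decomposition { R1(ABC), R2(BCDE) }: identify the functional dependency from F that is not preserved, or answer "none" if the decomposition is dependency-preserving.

Check AD → B: no single fragment contains all of {ABD}, and the restricted closure of {AD} across the fragments never reaches {B}.
CD → BE is preserved.
C → D is preserved.
E → C is preserved.

AD -> B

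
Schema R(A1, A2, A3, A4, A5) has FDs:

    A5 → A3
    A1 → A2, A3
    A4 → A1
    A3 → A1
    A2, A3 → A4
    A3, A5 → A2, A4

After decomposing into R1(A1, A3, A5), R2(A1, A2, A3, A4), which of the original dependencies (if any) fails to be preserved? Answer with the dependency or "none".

A5 → A3 lies within R1.
A1 → A2, A3 lies within R2.
A4 → A1 lies within R2.
A3 → A1 lies within R1.
A2, A3 → A4 lies within R2.
A3, A5 → A2, A4: restricted closure across fragments reaches A2, A4.
Every dependency is enforceable on the fragments, so the decomposition is dependency-preserving.

none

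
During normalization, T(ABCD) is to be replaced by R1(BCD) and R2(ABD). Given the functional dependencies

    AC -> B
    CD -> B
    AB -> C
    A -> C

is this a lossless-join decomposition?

Common attributes: R1 ∩ R2 = {BD}.
No dependency enlarges {BD}, so (BD)⁺ = {BD}.
The closure contains neither all of R1 = {BCD} nor all of R2 = {ABD}, so the common attributes are not a superkey of either fragment. The join is lossy.

No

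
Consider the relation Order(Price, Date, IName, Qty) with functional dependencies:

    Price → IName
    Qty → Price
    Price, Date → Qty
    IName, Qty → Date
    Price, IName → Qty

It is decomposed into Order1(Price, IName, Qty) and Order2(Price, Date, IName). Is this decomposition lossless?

Yes

Common attributes: Order1 ∩ Order2 = {Price, IName}.
Closure of {Price, IName}: Price, IName → Qty applies, adding Qty; IName, Qty → Date applies, adding Date. So (Price, IName)⁺ = {Price, Date, IName, Qty}.
This closure contains every attribute of Order1, so Order1 ∩ Order2 → Order1. The join is lossless.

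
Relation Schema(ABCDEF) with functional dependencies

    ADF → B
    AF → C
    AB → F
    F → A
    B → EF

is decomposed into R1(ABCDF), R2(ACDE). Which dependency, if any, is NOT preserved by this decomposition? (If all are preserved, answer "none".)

B → EF

Check B → EF: no single fragment contains all of {BEF}, and the restricted closure of {B} across the fragments never reaches {EF}.
ADF → B is preserved.
AF → C is preserved.
AB → F is preserved.
F → A is preserved.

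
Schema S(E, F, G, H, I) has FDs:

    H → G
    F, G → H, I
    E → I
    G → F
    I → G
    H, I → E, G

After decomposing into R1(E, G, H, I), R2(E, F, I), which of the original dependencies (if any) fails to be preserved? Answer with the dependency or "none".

H → G lies within R1.
F, G → H, I: restricted closure across fragments reaches H, I.
E → I lies within R1.
G → F: restricted closure across fragments reaches F.
I → G lies within R1.
H, I → E, G lies within R1.
Every dependency is enforceable on the fragments, so the decomposition is dependency-preserving.

none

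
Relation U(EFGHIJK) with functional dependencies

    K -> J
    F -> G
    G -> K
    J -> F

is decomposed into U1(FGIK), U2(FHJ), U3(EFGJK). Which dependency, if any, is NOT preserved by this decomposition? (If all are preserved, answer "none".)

none

K → J lies within U3.
F → G lies within U1.
G → K lies within U1.
J → F lies within U2.
Every dependency is enforceable on the fragments, so the decomposition is dependency-preserving.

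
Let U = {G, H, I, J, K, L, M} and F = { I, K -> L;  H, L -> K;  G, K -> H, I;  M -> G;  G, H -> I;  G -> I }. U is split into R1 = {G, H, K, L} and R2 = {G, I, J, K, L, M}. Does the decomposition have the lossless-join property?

Common attributes: R1 ∩ R2 = {G, K, L}.
Closure of {G, K, L}: G, K → H, I applies, adding H, I. So (G, K, L)⁺ = {G, H, I, K, L}.
This closure contains every attribute of R1, so R1 ∩ R2 → R1. The join is lossless.

Yes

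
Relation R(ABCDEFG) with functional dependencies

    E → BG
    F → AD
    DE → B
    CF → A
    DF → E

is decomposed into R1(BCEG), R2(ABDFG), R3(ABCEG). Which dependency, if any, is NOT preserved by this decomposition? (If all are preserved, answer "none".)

Check DF → E: no single fragment contains all of {DEF}, and the restricted closure of {DF} across the fragments never reaches {E}.
E → BG is preserved.
F → AD is preserved.
DE → B is preserved.
CF → A is preserved.

DF → E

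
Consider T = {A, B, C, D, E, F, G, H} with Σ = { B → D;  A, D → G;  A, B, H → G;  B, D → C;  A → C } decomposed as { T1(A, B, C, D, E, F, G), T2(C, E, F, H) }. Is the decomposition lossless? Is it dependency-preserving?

lossy but dependency-preserving

Lossless test: (C, E, F)⁺ = {C, E, F}, which is a superkey of neither fragment — lossy.
Dependency preservation: A, B, H → G is not contained in any single fragment, but the restricted closure of its left-hand side across the fragments still reaches the right-hand side; the remaining FDs each lie inside some fragment. All dependencies are preserved.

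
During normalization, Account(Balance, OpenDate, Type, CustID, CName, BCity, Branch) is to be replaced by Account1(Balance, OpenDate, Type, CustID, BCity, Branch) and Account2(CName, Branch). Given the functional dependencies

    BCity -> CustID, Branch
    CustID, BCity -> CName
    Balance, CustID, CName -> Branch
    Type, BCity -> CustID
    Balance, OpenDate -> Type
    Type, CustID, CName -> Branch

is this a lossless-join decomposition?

No

Common attributes: Account1 ∩ Account2 = {Branch}.
No dependency enlarges {Branch}, so (Branch)⁺ = {Branch}.
The closure contains neither all of Account1 = {Balance, OpenDate, Type, CustID, BCity, Branch} nor all of Account2 = {CName, Branch}, so the common attributes are not a superkey of either fragment. The join is lossy.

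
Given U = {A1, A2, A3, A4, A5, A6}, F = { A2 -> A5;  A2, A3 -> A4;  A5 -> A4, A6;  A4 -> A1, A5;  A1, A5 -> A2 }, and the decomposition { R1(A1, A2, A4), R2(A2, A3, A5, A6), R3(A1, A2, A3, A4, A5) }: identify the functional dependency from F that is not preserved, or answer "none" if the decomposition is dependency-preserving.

A2 → A5 lies within R2.
A2, A3 → A4 lies within R3.
A5 → A4, A6: restricted closure across fragments reaches A4, A6.
A4 → A1, A5 lies within R3.
A1, A5 → A2 lies within R3.
Every dependency is enforceable on the fragments, so the decomposition is dependency-preserving.

none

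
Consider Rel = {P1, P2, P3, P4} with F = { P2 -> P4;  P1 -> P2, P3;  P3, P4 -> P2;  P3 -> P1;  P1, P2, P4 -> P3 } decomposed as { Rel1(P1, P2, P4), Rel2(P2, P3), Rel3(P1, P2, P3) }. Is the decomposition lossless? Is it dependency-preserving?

Lossless test (chase): Rows 1 and 2 agree on P2; apply P2→P4 and equate their P4 entries. Rows 1 and 3 agree on P2; apply P2→P4 and equate their P4 entries. Rows 1 and 3 agree on P1; apply P1→P2, P3 and equate their P2, P3 entries. Rows 1 and 2 agree on P3; apply P3→P1 and equate their P1 entries. Row 1 is now all distinguished symbols — the join is lossless.
Dependency preservation: P3, P4 → P2; P1, P2, P4 → P3 are not contained in any single fragment, but the restricted closure of each left-hand side across the fragments still reaches the right-hand side; the remaining FDs each lie inside some fragment. All dependencies are preserved.

lossless and dependency-preserving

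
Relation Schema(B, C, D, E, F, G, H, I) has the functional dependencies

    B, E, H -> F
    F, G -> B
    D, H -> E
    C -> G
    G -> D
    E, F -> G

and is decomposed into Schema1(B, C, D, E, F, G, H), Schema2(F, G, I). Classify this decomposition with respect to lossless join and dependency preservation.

lossy but dependency-preserving

Lossless test: (F, G)⁺ = {B, D, F, G}, which is a superkey of neither fragment — lossy.
Dependency preservation: every FD's attributes lie within a single fragment, so each can be enforced locally — preserved.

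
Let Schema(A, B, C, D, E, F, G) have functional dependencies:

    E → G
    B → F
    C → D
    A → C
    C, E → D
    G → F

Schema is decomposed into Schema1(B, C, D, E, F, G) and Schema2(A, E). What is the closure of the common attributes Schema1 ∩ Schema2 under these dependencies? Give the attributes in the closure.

E, F, G

Schema1 ∩ Schema2 = {E}.
E → G applies, adding G
G → F applies, adding F
Closure: {E, F, G}.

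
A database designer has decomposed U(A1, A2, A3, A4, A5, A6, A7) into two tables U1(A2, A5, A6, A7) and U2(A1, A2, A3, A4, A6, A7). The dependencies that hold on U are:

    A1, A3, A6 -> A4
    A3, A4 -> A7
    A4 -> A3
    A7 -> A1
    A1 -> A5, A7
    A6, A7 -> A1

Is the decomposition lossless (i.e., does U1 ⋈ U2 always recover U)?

Yes

Common attributes: U1 ∩ U2 = {A2, A6, A7}.
Closure of {A2, A6, A7}: A7 → A1 applies, adding A1; A1 → A5, A7 applies, adding A5. So (A2, A6, A7)⁺ = {A1, A2, A5, A6, A7}.
This closure contains every attribute of U1, so U1 ∩ U2 → U1. The join is lossless.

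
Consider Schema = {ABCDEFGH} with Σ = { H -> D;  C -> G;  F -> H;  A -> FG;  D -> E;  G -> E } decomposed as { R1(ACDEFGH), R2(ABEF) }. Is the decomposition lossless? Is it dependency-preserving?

Lossless test: (AEF)⁺ = {ADEFGH}, which is a superkey of neither fragment — lossy.
Dependency preservation: every FD's attributes lie within a single fragment, so each can be enforced locally — preserved.

lossy but dependency-preserving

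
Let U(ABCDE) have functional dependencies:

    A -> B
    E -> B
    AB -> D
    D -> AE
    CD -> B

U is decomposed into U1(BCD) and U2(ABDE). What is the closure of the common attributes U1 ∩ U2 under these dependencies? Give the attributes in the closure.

U1 ∩ U2 = {BD}.
D → AE applies, adding AE
Closure: {ABDE}.

ABDE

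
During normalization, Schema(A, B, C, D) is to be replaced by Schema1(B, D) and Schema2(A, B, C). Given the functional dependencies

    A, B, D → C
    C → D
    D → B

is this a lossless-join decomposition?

Common attributes: Schema1 ∩ Schema2 = {B}.
No dependency enlarges {B}, so (B)⁺ = {B}.
The closure contains neither all of Schema1 = {B, D} nor all of Schema2 = {A, B, C}, so the common attributes are not a superkey of either fragment. The join is lossy.

No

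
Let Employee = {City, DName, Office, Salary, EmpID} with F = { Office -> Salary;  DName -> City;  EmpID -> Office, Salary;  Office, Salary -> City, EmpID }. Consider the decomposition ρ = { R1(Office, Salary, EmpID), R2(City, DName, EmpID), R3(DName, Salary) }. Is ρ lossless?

Yes

Chase test. Columns are City, DName, Office, Salary, EmpID; row i has aⱼ where attribute j ∈ Ri, else bᵢⱼ.
Initial tableau (one row per fragment):
  row 1: b11 b12 a3 a4 a5
  row 2: a1 a2 b23 b24 a5
  row 3: b31 a2 b33 a4 b35
Rows 2 and 3 agree on DName; apply DName→City and equate their City entries.
Rows 1 and 2 agree on EmpID; apply EmpID→Office, Salary and equate their Office, Salary entries.
Rows 1 and 2 agree on Office, Salary; apply Office, Salary→City, EmpID and equate their City, EmpID entries.
Row 2 is now all distinguished symbols — the join is lossless.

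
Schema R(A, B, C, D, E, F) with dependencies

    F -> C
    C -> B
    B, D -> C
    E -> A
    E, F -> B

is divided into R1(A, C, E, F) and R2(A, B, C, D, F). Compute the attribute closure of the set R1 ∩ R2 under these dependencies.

R1 ∩ R2 = {A, C, F}.
C → B applies, adding B
Closure: {A, B, C, F}.

A, B, C, F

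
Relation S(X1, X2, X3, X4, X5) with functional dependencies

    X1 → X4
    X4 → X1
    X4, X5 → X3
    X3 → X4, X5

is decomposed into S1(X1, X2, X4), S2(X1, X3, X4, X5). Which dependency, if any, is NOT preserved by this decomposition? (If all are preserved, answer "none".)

none

X1 → X4 lies within S1.
X4 → X1 lies within S1.
X4, X5 → X3 lies within S2.
X3 → X4, X5 lies within S2.
Every dependency is enforceable on the fragments, so the decomposition is dependency-preserving.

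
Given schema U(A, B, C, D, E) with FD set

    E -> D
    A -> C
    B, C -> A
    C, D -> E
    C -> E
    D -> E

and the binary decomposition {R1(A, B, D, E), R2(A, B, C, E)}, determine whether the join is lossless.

Yes

Common attributes: R1 ∩ R2 = {A, B, E}.
Closure of {A, B, E}: E → D applies, adding D; A → C applies, adding C. So (A, B, E)⁺ = {A, B, C, D, E}.
This closure contains every attribute of R1, so R1 ∩ R2 → R1. The join is lossless.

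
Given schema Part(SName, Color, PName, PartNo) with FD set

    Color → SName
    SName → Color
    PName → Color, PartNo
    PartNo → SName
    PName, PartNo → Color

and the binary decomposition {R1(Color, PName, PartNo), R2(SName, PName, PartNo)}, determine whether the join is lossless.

Yes

Common attributes: R1 ∩ R2 = {PName, PartNo}.
Closure of {PName, PartNo}: PName → Color, PartNo applies, adding Color; PartNo → SName applies, adding SName. So (PName, PartNo)⁺ = {SName, Color, PName, PartNo}.
This closure contains every attribute of R1, so R1 ∩ R2 → R1. The join is lossless.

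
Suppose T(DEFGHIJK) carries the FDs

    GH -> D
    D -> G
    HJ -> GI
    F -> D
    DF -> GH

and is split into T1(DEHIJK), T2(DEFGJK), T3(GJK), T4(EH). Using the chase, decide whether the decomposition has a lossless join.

No

Chase test. Columns are DEFGHIJK; row i has aⱼ where attribute j ∈ Ti, else bᵢⱼ.
Initial tableau (one row per fragment):
  row 1: a1 a2 b13 b14 a5 a6 a7 a8
  row 2: a1 a2 a3 a4 b25 b26 a7 a8
  row 3: b31 b32 b33 a4 b35 b36 a7 a8
  row 4: b41 a2 b43 b44 a5 b46 b47 b48
Rows 1 and 2 agree on D; apply D→G and equate their G entries.
No row becomes fully distinguished — the join is lossy.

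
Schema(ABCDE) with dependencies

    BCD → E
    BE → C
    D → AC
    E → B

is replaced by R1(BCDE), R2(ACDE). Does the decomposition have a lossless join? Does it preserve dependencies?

lossless and dependency-preserving

Lossless test: (CDE)⁺ = {ABCDE}, which contains all of one fragment — lossless.
Dependency preservation: every FD's attributes lie within a single fragment, so each can be enforced locally — preserved.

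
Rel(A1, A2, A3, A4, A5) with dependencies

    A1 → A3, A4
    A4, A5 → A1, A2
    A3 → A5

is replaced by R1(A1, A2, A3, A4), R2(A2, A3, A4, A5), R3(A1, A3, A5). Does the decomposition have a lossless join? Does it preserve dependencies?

lossless and dependency-preserving

Lossless test (chase): Rows 1 and 3 agree on A1; apply A1→A3, A4 and equate their A3, A4 entries. Rows 2 and 3 agree on A4, A5; apply A4, A5→A1, A2 and equate their A1, A2 entries. Rows 1 and 2 agree on A3; apply A3→A5 and equate their A5 entries. Row 1 is now all distinguished symbols — the join is lossless.
Dependency preservation: A4, A5 → A1, A2 is not contained in any single fragment, but the restricted closure of its left-hand side across the fragments still reaches the right-hand side; the remaining FDs each lie inside some fragment. All dependencies are preserved.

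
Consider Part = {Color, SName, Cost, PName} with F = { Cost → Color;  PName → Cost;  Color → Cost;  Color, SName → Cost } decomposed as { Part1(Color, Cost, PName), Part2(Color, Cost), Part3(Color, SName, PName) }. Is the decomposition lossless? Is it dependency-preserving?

Lossless test (chase): Rows 1 and 3 agree on PName; apply PName→Cost and equate their Cost entries. Row 3 is now all distinguished symbols — the join is lossless.
Dependency preservation: Color, SName → Cost is not contained in any single fragment, but the restricted closure of its left-hand side across the fragments still reaches the right-hand side; the remaining FDs each lie inside some fragment. All dependencies are preserved.

lossless and dependency-preserving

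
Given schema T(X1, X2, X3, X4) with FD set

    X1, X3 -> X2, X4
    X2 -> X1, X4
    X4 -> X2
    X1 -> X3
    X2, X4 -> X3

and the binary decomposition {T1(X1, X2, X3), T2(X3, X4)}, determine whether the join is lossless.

No

Common attributes: T1 ∩ T2 = {X3}.
No dependency enlarges {X3}, so (X3)⁺ = {X3}.
The closure contains neither all of T1 = {X1, X2, X3} nor all of T2 = {X3, X4}, so the common attributes are not a superkey of either fragment. The join is lossy.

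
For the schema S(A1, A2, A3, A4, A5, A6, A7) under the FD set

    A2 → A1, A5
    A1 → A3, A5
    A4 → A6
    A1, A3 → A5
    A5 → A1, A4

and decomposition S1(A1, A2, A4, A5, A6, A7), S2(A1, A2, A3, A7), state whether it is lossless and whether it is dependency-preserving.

lossless and dependency-preserving

Lossless test: (A1, A2, A7)⁺ = {A1, A2, A3, A4, A5, A6, A7}, which contains all of one fragment — lossless.
Dependency preservation: A1 → A3, A5; A1, A3 → A5 are not contained in any single fragment, but the restricted closure of each left-hand side across the fragments still reaches the right-hand side; the remaining FDs each lie inside some fragment. All dependencies are preserved.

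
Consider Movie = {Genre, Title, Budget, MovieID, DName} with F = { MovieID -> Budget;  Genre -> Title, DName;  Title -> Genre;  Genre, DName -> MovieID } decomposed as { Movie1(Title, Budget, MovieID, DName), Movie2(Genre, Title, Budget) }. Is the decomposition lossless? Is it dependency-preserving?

Lossless test: (Title, Budget)⁺ = {Genre, Title, Budget, MovieID, DName}, which contains all of one fragment — lossless.
Dependency preservation: Genre → Title, DName; Genre, DName → MovieID are not contained in any single fragment, but the restricted closure of each left-hand side across the fragments still reaches the right-hand side; the remaining FDs each lie inside some fragment. All dependencies are preserved.

lossless and dependency-preserving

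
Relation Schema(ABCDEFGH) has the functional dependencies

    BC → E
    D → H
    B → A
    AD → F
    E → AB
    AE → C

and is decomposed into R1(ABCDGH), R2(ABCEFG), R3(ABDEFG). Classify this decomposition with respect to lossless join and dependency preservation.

lossless and dependency-preserving

Lossless test (chase): Rows 1 and 2 agree on BC; apply BC→E and equate their E entries. Rows 1 and 3 agree on D; apply D→H and equate their H entries. Rows 1 and 3 agree on AD; apply AD→F and equate their F entries. Rows 1 and 3 agree on AE; apply AE→C and equate their C entries. Row 1 is now all distinguished symbols — the join is lossless.
Dependency preservation: every FD's attributes lie within a single fragment, so each can be enforced locally — preserved.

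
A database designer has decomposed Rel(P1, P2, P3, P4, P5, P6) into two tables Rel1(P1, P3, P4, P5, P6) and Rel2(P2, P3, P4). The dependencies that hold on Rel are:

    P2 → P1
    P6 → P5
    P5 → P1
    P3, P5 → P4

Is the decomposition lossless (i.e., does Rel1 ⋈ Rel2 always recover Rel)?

No

Common attributes: Rel1 ∩ Rel2 = {P3, P4}.
No dependency enlarges {P3, P4}, so (P3, P4)⁺ = {P3, P4}.
The closure contains neither all of Rel1 = {P1, P3, P4, P5, P6} nor all of Rel2 = {P2, P3, P4}, so the common attributes are not a superkey of either fragment. The join is lossy.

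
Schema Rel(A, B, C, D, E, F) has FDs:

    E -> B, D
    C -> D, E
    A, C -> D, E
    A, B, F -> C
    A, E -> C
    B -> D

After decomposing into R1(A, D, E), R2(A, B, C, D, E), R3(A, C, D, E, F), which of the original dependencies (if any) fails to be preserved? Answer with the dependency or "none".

A, B, F -> C

Check A, B, F → C: no single fragment contains all of {A, B, C, F}, and the restricted closure of {A, B, F} across the fragments never reaches {C}.
E → B, D is preserved.
C → D, E is preserved.
A, C → D, E is preserved.
A, E → C is preserved.
B → D is preserved.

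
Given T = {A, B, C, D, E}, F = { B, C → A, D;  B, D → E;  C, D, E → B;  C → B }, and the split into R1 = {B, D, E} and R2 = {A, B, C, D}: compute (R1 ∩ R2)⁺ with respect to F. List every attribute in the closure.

R1 ∩ R2 = {B, D}.
B, D → E applies, adding E
Closure: {B, D, E}.

B, D, E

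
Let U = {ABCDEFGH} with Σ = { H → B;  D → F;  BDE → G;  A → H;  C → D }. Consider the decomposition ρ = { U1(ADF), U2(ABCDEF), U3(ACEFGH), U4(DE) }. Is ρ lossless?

Yes

Chase test. Columns are ABCDEFGH; row i has aⱼ where attribute j ∈ Ui, else bᵢⱼ.
Initial tableau (one row per fragment):
  row 1: a1 b12 b13 a4 b15 a6 b17 b18
  row 2: a1 a2 a3 a4 a5 a6 b27 b28
  row 3: a1 b32 a3 b34 a5 a6 a7 a8
  row 4: b41 b42 b43 a4 a5 b46 b47 b48
Rows 1 and 4 agree on D; apply D→F and equate their F entries.
Rows 1 and 2 agree on A; apply A→H and equate their H entries.
Rows 1 and 3 agree on A; apply A→H and equate their H entries.
Rows 2 and 3 agree on C; apply C→D and equate their D entries.
Rows 1 and 2 agree on H; apply H→B and equate their B entries.
Rows 1 and 3 agree on H; apply H→B and equate their B entries.
Rows 2 and 3 agree on BDE; apply BDE→G and equate their G entries.
Row 2 is now all distinguished symbols — the join is lossless.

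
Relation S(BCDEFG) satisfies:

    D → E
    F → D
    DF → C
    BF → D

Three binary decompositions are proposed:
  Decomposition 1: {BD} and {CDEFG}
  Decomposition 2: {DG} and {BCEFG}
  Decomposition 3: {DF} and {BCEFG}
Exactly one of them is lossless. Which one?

Decomposition 1: common = {D}, closure = {DE} → lossy.
Decomposition 2: common = {G}, closure = {G} → lossy.
Decomposition 3: common = {F}, closure = {CDEF} → lossless.

Decomposition 3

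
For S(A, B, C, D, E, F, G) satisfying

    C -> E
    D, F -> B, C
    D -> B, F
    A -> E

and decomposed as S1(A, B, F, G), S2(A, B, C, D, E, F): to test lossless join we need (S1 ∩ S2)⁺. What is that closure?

S1 ∩ S2 = {A, B, F}.
A → E applies, adding E
Closure: {A, B, E, F}.

A, B, E, F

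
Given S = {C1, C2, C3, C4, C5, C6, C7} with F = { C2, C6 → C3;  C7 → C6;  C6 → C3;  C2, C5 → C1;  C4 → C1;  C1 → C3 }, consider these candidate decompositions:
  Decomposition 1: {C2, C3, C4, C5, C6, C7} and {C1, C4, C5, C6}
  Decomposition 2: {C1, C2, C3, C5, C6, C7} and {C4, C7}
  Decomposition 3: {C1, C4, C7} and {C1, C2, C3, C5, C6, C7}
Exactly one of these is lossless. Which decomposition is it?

Decomposition 1

Decomposition 1: common = {C4, C5, C6}, closure = {C1, C3, C4, C5, C6} → lossless.
Decomposition 2: common = {C7}, closure = {C3, C6, C7} → lossy.
Decomposition 3: common = {C1, C7}, closure = {C1, C3, C6, C7} → lossy.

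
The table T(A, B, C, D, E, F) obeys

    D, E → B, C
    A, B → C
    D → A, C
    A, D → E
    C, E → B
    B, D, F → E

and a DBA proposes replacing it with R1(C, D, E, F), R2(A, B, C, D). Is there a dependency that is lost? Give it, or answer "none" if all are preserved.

Check C, E → B: no single fragment contains all of {B, C, E}, and the restricted closure of {C, E} across the fragments never reaches {B}.
D, E → B, C is preserved.
A, B → C is preserved.
D → A, C is preserved.
A, D → E is preserved.
B, D, F → E is preserved.

C, E → B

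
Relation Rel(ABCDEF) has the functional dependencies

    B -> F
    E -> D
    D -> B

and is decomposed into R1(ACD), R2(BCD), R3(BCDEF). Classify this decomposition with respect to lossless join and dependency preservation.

Lossless test (chase): Rows 2 and 3 agree on B; apply B→F and equate their F entries. Rows 1 and 2 agree on D; apply D→B and equate their B entries. Rows 1 and 2 agree on B; apply B→F and equate their F entries. No row becomes fully distinguished — the join is lossy.
Dependency preservation: every FD's attributes lie within a single fragment, so each can be enforced locally — preserved.

lossy but dependency-preserving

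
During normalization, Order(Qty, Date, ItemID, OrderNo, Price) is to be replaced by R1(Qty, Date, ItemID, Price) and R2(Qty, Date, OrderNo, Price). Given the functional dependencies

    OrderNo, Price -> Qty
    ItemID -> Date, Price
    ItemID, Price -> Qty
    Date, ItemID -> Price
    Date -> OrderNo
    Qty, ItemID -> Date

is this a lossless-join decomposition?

Common attributes: R1 ∩ R2 = {Qty, Date, Price}.
Closure of {Qty, Date, Price}: Date → OrderNo applies, adding OrderNo. So (Qty, Date, Price)⁺ = {Qty, Date, OrderNo, Price}.
This closure contains every attribute of R2, so R1 ∩ R2 → R2. The join is lossless.

Yes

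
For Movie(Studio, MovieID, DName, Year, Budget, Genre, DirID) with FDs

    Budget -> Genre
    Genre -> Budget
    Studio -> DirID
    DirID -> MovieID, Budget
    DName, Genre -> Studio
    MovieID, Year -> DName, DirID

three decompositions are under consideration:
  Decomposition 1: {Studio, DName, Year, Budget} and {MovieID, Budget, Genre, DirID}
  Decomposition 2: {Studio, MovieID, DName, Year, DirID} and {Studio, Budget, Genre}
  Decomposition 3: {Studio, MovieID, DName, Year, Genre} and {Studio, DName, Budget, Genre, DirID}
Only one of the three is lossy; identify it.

Decomposition 1: common = {Budget}, closure = {Budget, Genre} → lossy.
Decomposition 2: common = {Studio}, closure = {Studio, MovieID, Budget, Genre, DirID} → lossless.
Decomposition 3: common = {Studio, DName, Genre}, closure = {Studio, MovieID, DName, Budget, Genre, DirID} → lossless.

Decomposition 1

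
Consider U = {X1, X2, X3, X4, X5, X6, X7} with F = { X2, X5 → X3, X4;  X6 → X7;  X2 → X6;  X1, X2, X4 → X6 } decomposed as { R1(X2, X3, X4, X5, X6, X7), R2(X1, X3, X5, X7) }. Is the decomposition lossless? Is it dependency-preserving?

lossy but dependency-preserving

Lossless test: (X3, X5, X7)⁺ = {X3, X5, X7}, which is a superkey of neither fragment — lossy.
Dependency preservation: X1, X2, X4 → X6 is not contained in any single fragment, but the restricted closure of its left-hand side across the fragments still reaches the right-hand side; the remaining FDs each lie inside some fragment. All dependencies are preserved.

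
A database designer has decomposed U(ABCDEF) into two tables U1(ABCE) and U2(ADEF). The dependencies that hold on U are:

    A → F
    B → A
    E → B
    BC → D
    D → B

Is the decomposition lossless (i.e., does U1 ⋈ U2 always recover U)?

Common attributes: U1 ∩ U2 = {AE}.
Closure of {AE}: A → F applies, adding F; E → B applies, adding B. So (AE)⁺ = {ABEF}.
The closure contains neither all of U1 = {ABCE} nor all of U2 = {ADEF}, so the common attributes are not a superkey of either fragment. The join is lossy.

No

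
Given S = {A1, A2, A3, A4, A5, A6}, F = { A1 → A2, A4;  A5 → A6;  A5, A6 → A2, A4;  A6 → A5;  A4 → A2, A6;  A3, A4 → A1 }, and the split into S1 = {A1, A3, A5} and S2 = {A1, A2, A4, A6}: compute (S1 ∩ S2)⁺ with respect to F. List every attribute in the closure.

S1 ∩ S2 = {A1}.
A1 → A2, A4 applies, adding A2, A4
A4 → A2, A6 applies, adding A6
A6 → A5 applies, adding A5
Closure: {A1, A2, A4, A5, A6}.

A1, A2, A4, A5, A6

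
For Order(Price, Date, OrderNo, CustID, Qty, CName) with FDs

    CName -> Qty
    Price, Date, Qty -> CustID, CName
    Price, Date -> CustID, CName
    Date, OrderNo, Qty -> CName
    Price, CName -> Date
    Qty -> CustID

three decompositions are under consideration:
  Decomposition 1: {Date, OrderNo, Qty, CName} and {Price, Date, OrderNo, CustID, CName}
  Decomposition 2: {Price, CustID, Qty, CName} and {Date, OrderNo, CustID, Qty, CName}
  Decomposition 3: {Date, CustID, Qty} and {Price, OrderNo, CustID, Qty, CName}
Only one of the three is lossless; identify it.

Decomposition 1: common = {Date, OrderNo, CName}, closure = {Date, OrderNo, CustID, Qty, CName} → lossless.
Decomposition 2: common = {CustID, Qty, CName}, closure = {CustID, Qty, CName} → lossy.
Decomposition 3: common = {CustID, Qty}, closure = {CustID, Qty} → lossy.

Decomposition 1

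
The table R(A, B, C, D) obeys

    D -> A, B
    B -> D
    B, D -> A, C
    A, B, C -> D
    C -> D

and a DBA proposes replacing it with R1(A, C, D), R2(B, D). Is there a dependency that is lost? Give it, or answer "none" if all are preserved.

D → A, B: restricted closure across fragments reaches A, B.
B → D lies within R2.
B, D → A, C: restricted closure across fragments reaches A, C.
A, B, C → D: restricted closure across fragments reaches D.
C → D lies within R1.
Every dependency is enforceable on the fragments, so the decomposition is dependency-preserving.

none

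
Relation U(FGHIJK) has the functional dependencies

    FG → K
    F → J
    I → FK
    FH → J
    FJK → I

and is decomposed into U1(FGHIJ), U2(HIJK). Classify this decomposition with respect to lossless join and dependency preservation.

lossless but not dependency-preserving

Lossless test: (HIJ)⁺ = {FHIJK}, which contains all of one fragment — lossless.
Dependency preservation: the restricted closure of {FJK} across the fragments never reaches {I}, so FJK → I cannot be enforced without a join — not preserved.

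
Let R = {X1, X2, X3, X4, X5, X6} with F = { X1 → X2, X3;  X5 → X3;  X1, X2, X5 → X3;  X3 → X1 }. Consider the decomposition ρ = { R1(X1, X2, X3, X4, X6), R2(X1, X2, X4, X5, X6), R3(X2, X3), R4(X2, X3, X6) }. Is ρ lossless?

Yes

Chase test. Columns are X1, X2, X3, X4, X5, X6; row i has aⱼ where attribute j ∈ Ri, else bᵢⱼ.
Initial tableau (one row per fragment):
  row 1: a1 a2 a3 a4 b15 a6
  row 2: a1 a2 b23 a4 a5 a6
  row 3: b31 a2 a3 b34 b35 b36
  row 4: b41 a2 a3 b44 b45 a6
Rows 1 and 2 agree on X1; apply X1→X2, X3 and equate their X2, X3 entries.
Rows 1 and 3 agree on X3; apply X3→X1 and equate their X1 entries.
Rows 1 and 4 agree on X3; apply X3→X1 and equate their X1 entries.
Row 2 is now all distinguished symbols — the join is lossless.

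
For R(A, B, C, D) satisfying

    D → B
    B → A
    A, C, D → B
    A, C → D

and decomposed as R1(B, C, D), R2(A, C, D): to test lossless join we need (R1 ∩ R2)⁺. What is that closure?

A, B, C, D

R1 ∩ R2 = {C, D}.
D → B applies, adding B
B → A applies, adding A
Closure: {A, B, C, D}.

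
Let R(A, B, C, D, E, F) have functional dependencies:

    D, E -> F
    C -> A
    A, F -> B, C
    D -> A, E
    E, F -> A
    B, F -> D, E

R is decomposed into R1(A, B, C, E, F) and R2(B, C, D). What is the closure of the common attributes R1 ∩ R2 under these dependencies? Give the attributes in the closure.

R1 ∩ R2 = {B, C}.
C → A applies, adding A
Closure: {A, B, C}.

A, B, C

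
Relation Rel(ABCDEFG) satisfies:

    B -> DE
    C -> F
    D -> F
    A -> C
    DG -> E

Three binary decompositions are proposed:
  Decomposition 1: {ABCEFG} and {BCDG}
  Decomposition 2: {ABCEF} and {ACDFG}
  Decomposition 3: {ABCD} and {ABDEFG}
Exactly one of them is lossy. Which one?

Decomposition 1: common = {BCG}, closure = {BCDEFG} → lossless.
Decomposition 2: common = {ACF}, closure = {ACF} → lossy.
Decomposition 3: common = {ABD}, closure = {ABCDEF} → lossless.

Decomposition 2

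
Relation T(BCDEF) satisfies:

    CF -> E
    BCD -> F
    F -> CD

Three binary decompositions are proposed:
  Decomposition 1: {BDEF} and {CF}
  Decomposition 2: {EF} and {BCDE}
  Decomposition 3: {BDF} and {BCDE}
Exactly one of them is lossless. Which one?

Decomposition 1: common = {F}, closure = {CDEF} → lossless.
Decomposition 2: common = {E}, closure = {E} → lossy.
Decomposition 3: common = {BD}, closure = {BD} → lossy.

Decomposition 1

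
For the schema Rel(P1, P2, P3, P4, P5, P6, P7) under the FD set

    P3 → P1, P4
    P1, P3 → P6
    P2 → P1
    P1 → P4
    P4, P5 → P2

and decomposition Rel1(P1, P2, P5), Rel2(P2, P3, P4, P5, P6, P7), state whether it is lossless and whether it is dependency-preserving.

Lossless test: (P2, P5)⁺ = {P1, P2, P4, P5}, which contains all of one fragment — lossless.
Dependency preservation: the restricted closure of {P3} across the fragments never reaches {P1, P4}, so P3 → P1, P4 cannot be enforced without a join — not preserved.

lossless but not dependency-preserving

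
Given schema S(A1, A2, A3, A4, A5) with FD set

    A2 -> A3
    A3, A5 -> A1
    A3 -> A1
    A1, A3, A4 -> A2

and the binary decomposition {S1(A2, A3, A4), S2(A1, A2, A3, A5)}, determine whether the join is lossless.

Common attributes: S1 ∩ S2 = {A2, A3}.
Closure of {A2, A3}: A3 → A1 applies, adding A1. So (A2, A3)⁺ = {A1, A2, A3}.
The closure contains neither all of S1 = {A2, A3, A4} nor all of S2 = {A1, A2, A3, A5}, so the common attributes are not a superkey of either fragment. The join is lossy.

No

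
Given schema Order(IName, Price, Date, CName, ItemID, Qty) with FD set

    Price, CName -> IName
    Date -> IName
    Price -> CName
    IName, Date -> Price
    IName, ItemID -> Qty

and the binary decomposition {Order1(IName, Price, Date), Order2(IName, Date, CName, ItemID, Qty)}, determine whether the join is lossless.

Common attributes: Order1 ∩ Order2 = {IName, Date}.
Closure of {IName, Date}: IName, Date → Price applies, adding Price; Price → CName applies, adding CName. So (IName, Date)⁺ = {IName, Price, Date, CName}.
This closure contains every attribute of Order1, so Order1 ∩ Order2 → Order1. The join is lossless.

Yes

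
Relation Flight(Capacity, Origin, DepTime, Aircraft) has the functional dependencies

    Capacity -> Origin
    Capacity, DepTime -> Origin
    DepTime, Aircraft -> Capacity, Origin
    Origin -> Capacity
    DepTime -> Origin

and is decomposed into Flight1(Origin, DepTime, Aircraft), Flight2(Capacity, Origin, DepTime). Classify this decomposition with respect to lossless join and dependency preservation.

lossless and dependency-preserving

Lossless test: (Origin, DepTime)⁺ = {Capacity, Origin, DepTime}, which contains all of one fragment — lossless.
Dependency preservation: DepTime, Aircraft → Capacity, Origin is not contained in any single fragment, but the restricted closure of its left-hand side across the fragments still reaches the right-hand side; the remaining FDs each lie inside some fragment. All dependencies are preserved.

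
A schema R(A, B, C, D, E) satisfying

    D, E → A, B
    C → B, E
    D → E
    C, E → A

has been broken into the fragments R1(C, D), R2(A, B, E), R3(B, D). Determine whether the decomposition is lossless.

Chase test. Columns are A, B, C, D, E; row i has aⱼ where attribute j ∈ Ri, else bᵢⱼ.
Initial tableau (one row per fragment):
  row 1: b11 b12 a3 a4 b15
  row 2: a1 a2 b23 b24 a5
  row 3: b31 a2 b33 a4 b35
Rows 1 and 3 agree on D; apply D→E and equate their E entries.
Rows 1 and 3 agree on D, E; apply D, E→A, B and equate their A, B entries.
No row becomes fully distinguished — the join is lossy.

No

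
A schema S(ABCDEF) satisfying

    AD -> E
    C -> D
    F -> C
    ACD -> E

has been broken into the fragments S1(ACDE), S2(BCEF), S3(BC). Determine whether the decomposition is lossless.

Chase test. Columns are ABCDEF; row i has aⱼ where attribute j ∈ Si, else bᵢⱼ.
Initial tableau (one row per fragment):
  row 1: a1 b12 a3 a4 a5 b16
  row 2: b21 a2 a3 b24 a5 a6
  row 3: b31 a2 a3 b34 b35 b36
Rows 1 and 2 agree on C; apply C→D and equate their D entries.
Rows 1 and 3 agree on C; apply C→D and equate their D entries.
No row becomes fully distinguished — the join is lossy.

No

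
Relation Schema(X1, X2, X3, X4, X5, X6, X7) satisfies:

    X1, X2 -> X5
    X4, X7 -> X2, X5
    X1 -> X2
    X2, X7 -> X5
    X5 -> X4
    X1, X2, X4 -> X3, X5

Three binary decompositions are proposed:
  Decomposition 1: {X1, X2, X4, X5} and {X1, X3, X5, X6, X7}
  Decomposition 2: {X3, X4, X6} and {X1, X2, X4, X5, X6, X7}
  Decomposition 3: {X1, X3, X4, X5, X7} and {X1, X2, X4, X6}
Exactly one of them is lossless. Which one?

Decomposition 1

Decomposition 1: common = {X1, X5}, closure = {X1, X2, X3, X4, X5} → lossless.
Decomposition 2: common = {X4, X6}, closure = {X4, X6} → lossy.
Decomposition 3: common = {X1, X4}, closure = {X1, X2, X3, X4, X5} → lossy.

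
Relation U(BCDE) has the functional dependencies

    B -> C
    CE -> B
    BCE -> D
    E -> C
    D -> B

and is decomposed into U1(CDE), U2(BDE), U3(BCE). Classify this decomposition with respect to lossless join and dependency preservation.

lossless and dependency-preserving

Lossless test (chase): Rows 2 and 3 agree on B; apply B→C and equate their C entries. Rows 1 and 2 agree on CE; apply CE→B and equate their B entries. Rows 1 and 3 agree on BCE; apply BCE→D and equate their D entries. Row 1 is now all distinguished symbols — the join is lossless.
Dependency preservation: BCE → D is not contained in any single fragment, but the restricted closure of its left-hand side across the fragments still reaches the right-hand side; the remaining FDs each lie inside some fragment. All dependencies are preserved.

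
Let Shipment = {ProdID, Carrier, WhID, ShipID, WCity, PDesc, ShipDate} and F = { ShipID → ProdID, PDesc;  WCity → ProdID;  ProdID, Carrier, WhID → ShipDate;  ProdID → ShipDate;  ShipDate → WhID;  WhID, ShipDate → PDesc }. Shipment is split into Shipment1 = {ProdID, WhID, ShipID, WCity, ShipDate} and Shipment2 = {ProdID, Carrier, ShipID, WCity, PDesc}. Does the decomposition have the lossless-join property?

Yes

Common attributes: Shipment1 ∩ Shipment2 = {ProdID, ShipID, WCity}.
Closure of {ProdID, ShipID, WCity}: ShipID → ProdID, PDesc applies, adding PDesc; ProdID → ShipDate applies, adding ShipDate; ShipDate → WhID applies, adding WhID. So (ProdID, ShipID, WCity)⁺ = {ProdID, WhID, ShipID, WCity, PDesc, ShipDate}.
This closure contains every attribute of Shipment1, so Shipment1 ∩ Shipment2 → Shipment1. The join is lossless.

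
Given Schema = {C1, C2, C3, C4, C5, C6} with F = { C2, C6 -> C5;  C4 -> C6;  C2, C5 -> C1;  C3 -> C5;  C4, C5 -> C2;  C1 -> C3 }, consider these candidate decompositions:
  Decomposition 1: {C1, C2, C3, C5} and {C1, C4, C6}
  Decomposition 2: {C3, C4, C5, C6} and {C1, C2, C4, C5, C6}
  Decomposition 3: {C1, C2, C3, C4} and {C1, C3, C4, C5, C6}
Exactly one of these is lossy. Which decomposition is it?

Decomposition 1: common = {C1}, closure = {C1, C3, C5} → lossy.
Decomposition 2: common = {C4, C5, C6}, closure = {C1, C2, C3, C4, C5, C6} → lossless.
Decomposition 3: common = {C1, C3, C4}, closure = {C1, C2, C3, C4, C5, C6} → lossless.

Decomposition 1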